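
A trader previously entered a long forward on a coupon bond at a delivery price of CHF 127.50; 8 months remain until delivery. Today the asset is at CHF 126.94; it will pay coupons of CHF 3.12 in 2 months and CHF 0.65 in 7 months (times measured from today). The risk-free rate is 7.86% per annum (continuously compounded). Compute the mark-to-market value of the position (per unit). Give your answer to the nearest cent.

CHF 2.25

PV(remaining coupons) I = 3.12·e^(−0.0786·2/12) + 0.65·e^(−0.0786·7/12) = 3.7003
Current forward F = (S − I)·e^(rT) = (126.94 − 3.7003)·e^(0.0786·8/12) = 123.2397 × 1.053797 = 129.8696
Value (long) = (F − K)·e^(−rT) = (129.8696 − 127.50) × 0.948949 = 2.2486
Value = CHF 2.25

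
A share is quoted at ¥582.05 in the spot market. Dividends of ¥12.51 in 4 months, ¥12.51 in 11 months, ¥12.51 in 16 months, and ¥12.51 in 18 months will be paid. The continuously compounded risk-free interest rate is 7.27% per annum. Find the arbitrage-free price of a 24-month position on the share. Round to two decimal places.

PV(dividends) I = 12.51·e^(−0.0727·4/12) + 12.51·e^(−0.0727·11/12) + 12.51·e^(−0.0727·16/12) + 12.51·e^(−0.0727·18/12)
I = 12.2105 + 11.7035 + 11.3543 + 11.2175 = 46.4858
F = (S − I)·e^(rT) = (582.05 − 46.4858) · e^(0.0727·24/12)
= 535.5642 · e^0.145400 = 535.5642 × 1.156502 = ¥619.38

¥619.38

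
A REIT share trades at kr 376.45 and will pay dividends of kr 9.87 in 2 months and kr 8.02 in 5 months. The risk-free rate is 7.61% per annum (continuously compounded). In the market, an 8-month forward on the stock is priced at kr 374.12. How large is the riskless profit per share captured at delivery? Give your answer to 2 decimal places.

PV(dividends) I = 9.87·e^(−0.0761·2/12) + 8.02·e^(−0.0761·5/12) = 17.5153
Fair forward F* = (S − I)·e^(rT) = (376.45 − 17.5153)·e^0.050733 = 358.9347 × 1.052042 = 377.6144
Market kr 374.12 < fair 377.6144: forward underpriced → reverse cash-and-carry (short the stock, invest proceeds at r, pay the dividends, go long the forward).
Profit at T = |F_mkt − F*| = |374.12 − 377.6144| = kr 3.49 per share

kr 3.49 per share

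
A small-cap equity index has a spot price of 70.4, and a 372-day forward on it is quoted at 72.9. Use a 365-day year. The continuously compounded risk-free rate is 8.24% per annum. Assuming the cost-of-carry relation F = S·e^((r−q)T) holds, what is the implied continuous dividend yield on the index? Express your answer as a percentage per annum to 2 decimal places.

4.82%

From F = S·e^((r−q)T): (r − q) = ln(F/S)/T
ln(72.9/70.4) = ln(1.035511) = 0.034895
(r − q) = 0.034895 / (372/365) = 0.034238
q = r − ln(F/S)/T = 0.0824 − 0.034238 = 0.048162
q = 4.82%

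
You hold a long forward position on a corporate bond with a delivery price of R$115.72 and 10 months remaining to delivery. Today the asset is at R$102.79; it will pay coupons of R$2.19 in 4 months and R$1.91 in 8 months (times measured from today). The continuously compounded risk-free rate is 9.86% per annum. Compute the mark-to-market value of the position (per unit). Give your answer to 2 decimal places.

-R$7.71

PV(remaining coupons) I = 2.19·e^(−0.0986·4/12) + 1.91·e^(−0.0986·8/12) = 3.9077
Current forward F = (S − I)·e^(rT) = (102.79 − 3.9077)·e^(0.0986·10/12) = 98.8823 × 1.085637 = 107.3503
Value (long) = (F − K)·e^(−rT) = (107.3503 − 115.72) × 0.921118 = -7.7095
Value = -R$7.71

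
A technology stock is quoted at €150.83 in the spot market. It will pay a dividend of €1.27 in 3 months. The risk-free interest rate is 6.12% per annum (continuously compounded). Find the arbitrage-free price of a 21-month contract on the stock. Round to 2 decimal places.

€166.49

PV(dividends) I = 1.27·e^(−0.0612·3/12)
I = 1.2507
F = (S − I)·e^(rT) = (150.83 − 1.2507) · e^(0.0612·21/12)
= 149.5793 · e^0.107100 = 149.5793 × 1.113046 = €166.49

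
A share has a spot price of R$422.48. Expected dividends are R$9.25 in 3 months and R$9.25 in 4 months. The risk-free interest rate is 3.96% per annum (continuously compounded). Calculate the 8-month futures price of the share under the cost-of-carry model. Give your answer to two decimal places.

R$415.01

PV(dividends) I = 9.25·e^(−0.0396·3/12) + 9.25·e^(−0.0396·4/12)
I = 9.1589 + 9.1287 = 18.2876
F = (S − I)·e^(rT) = (422.48 − 18.2876) · e^(0.0396·8/12)
= 404.1924 · e^0.026400 = 404.1924 × 1.026752 = R$415.01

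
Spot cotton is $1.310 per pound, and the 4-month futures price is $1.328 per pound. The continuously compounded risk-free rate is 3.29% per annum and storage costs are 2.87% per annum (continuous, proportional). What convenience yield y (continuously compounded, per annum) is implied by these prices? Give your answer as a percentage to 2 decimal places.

2.07%

F = S·e^((r+u−y)T) ⇒ (r+u−y) = ln(F/S)/T
ln(1.328/1.310) = 0.013647; /T ⇒ 0.040941
y = r + u − ln(F/S)/T = 0.0329 + 0.0287 − 0.040941 = 0.020659
y = 2.07%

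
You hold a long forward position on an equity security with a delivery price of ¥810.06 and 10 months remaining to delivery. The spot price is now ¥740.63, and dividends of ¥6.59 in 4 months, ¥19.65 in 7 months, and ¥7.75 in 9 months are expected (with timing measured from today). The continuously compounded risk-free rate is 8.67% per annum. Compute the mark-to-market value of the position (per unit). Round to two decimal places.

-¥45.31

PV(remaining dividends) I = 6.59·e^(−0.0867·4/12) + 19.65·e^(−0.0867·7/12) + 7.75·e^(−0.0867·9/12) = 32.3453
Current forward F = (S − I)·e^(rT) = (740.63 − 32.3453)·e^(0.0867·10/12) = 708.2847 × 1.074924 = 761.3522
Value (long) = (F − K)·e^(−rT) = (761.3522 − 810.06) × 0.930298 = -45.3128
Value = -¥45.31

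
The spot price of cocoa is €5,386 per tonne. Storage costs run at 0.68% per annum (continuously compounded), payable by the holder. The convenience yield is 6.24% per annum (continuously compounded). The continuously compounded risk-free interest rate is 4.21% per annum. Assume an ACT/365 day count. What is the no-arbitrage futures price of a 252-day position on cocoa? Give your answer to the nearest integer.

€5,336 per tonne

Net carry = r + u − y = 0.0421 + 0.0068 − 0.0624 = -0.0135
F = S·e^((r+u−y)T) = 5386 · e^(-0.0135 × 252/365) = 5386 · e^-0.009321
= 5386 × 0.990722 = €5,336 per tonne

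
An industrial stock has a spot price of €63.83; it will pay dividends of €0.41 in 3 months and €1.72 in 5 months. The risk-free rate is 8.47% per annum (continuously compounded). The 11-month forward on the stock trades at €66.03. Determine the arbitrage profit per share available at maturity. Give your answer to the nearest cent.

PV(dividends) I = 0.41·e^(−0.0847·3/12) + 1.72·e^(−0.0847·5/12) = 2.0618
Fair forward F* = (S − I)·e^(rT) = (63.83 − 2.0618)·e^0.077642 = 61.7682 × 1.080736 = 66.7551
Market €66.03 < fair 66.7551: forward underpriced → reverse cash-and-carry (short the stock, invest proceeds at r, pay the dividends, go long the forward).
Profit at T = |F_mkt − F*| = |66.03 − 66.7551| = €0.73 per share

€0.73 per share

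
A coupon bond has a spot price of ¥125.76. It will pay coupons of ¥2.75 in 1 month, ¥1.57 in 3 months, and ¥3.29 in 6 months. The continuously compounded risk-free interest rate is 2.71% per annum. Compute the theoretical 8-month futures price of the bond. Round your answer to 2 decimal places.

PV(coupons) I = 2.75·e^(−0.0271·1/12) + 1.57·e^(−0.0271·3/12) + 3.29·e^(−0.0271·6/12)
I = 2.7438 + 1.5594 + 3.2457 = 7.5489
F = (S − I)·e^(rT) = (125.76 − 7.5489) · e^(0.0271·8/12)
= 118.2111 · e^0.018067 = 118.2111 × 1.018231 = ¥120.37

¥120.37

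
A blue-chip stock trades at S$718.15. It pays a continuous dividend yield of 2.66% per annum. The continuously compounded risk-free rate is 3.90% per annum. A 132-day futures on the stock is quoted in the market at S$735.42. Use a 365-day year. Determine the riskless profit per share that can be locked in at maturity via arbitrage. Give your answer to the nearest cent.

Fair futures: F* = S·e^(carry·T), with carry = (r − q) = 0.0390 − 0.0266 = 0.0124
F* = 718.15 · e^(0.0124 × 132/365) = 718.15 · e^0.004484 = 718.15 × 1.004494 = S$721.3774
Market S$735.42 > fair S$721.3774: forward overpriced → cash-and-carry (buy spot, short the forward).
At maturity, profit = |F_mkt − F*| = |735.42 − 721.3774| = S$14.04 per share

S$14.04 per share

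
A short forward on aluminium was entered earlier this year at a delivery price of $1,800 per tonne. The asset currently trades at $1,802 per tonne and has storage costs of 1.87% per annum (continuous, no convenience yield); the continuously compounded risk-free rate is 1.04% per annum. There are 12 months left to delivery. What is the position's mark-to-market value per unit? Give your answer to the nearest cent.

Current fair forward for the remaining 12 months: F = S·e^((r + u)·T), (r + u) = 0.0104 + 0.0187 = 0.0291
F = 1802 · e^(0.0291 × 12/12) = 1802 × 1.02952754 = 1855.2086
Value of long forward = (F − K)·e^(−rT) = (1855.2086 − 1800) · e^(−0.0104·12/12)
= 55.2086 × 0.98965389 = 54.64
Short position value = −(long value) = -$54.64

-$54.64 per tonne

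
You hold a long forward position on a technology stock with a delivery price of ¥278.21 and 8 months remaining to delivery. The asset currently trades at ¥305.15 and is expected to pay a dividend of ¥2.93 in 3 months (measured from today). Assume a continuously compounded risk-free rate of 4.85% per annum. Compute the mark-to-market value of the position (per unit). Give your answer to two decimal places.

¥32.90

PV(remaining dividends) I = 2.93·e^(−0.0485·3/12) = 2.8947
Current forward F = (S − I)·e^(rT) = (305.15 − 2.8947)·e^(0.0485·8/12) = 302.2553 × 1.032862 = 312.1880
Value (long) = (F − K)·e^(−rT) = (312.1880 − 278.21) × 0.968184 = 32.8970
Value = ¥32.90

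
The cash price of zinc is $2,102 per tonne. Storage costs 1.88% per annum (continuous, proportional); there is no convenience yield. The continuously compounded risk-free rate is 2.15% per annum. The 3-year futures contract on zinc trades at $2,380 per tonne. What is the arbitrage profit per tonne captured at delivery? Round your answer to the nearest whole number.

Fair futures: F* = S·e^(carry·T), with carry = (r + u) = 0.0215 + 0.0188 = 0.0403
F* = 2102 · e^(0.0403 × 3) = 2102 · e^0.120900 = 2102 × 1.128512 = $2372.1322
Market $2380 > fair $2372.1322: forward overpriced → cash-and-carry (buy spot, short the forward).
At maturity, profit = |F_mkt − F*| = |2380 − 2372.1322| = $8 per tonne

$8 per tonne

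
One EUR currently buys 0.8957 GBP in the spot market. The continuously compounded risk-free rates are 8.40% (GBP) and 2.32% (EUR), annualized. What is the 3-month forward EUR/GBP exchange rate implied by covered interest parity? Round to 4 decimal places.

F = S·e^((r_GBP − r_EUR)T) = 0.8957 · e^((0.0840 − 0.0232) × 3/12)
= 0.8957 · e^0.015200 = 0.8957 × 1.015316
F = 0.9094 GBP per EUR

0.9094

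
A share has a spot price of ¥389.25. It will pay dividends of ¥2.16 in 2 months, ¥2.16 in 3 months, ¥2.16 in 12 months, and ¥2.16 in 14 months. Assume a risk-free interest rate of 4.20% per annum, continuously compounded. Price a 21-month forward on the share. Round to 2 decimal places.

¥409.89

PV(dividends) I = 2.16·e^(−0.0420·2/12) + 2.16·e^(−0.0420·3/12) + 2.16·e^(−0.0420·12/12) + 2.16·e^(−0.0420·14/12)
I = 2.1449 + 2.1374 + 2.0712 + 2.0567 = 8.4102
F = (S − I)·e^(rT) = (389.25 − 8.4102) · e^(0.0420·21/12)
= 380.8398 · e^0.073500 = 380.8398 × 1.076269 = ¥409.89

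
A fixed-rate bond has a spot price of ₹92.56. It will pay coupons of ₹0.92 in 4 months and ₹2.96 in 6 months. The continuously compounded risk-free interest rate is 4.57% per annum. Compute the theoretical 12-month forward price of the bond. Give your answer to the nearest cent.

₹92.91

PV(coupons) I = 0.92·e^(−0.0457·4/12) + 2.96·e^(−0.0457·6/12)
I = 0.9061 + 2.8931 = 3.7992
F = (S − I)·e^(rT) = (92.56 − 3.7992) · e^(0.0457·12/12)
= 88.7608 · e^0.045700 = 88.7608 × 1.046760 = ₹92.91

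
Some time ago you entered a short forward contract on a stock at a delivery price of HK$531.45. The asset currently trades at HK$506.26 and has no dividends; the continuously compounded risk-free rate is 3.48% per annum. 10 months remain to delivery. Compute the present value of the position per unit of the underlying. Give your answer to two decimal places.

Current fair forward for the remaining 10 months: F = S·e^(r·T), r = 0.0348
F = 506.26 · e^(0.0348 × 10/12) = 506.26 × 1.029425 = 521.1567
Value of long forward = (F − K)·e^(−rT) = (521.1567 − 531.45) · e^(−0.0348·10/12)
= -10.2933 × 0.971416 = -10.00
Short position value = −(long value) = HK$10.00

HK$10.00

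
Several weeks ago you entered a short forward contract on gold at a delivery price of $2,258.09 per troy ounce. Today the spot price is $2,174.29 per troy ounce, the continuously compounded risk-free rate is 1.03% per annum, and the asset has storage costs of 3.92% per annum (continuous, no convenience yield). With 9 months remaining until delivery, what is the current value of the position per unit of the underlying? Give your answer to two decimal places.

$1.55 per troy ounce

Current fair forward for the remaining 9 months: F = S·e^((r + u)·T), (r + u) = 0.0103 + 0.0392 = 0.0495
F = 2174.29 · e^(0.0495 × 9/12) = 2174.29 × 1.03782274 = 2256.5276
Value of long forward = (F − K)·e^(−rT) = (2256.5276 − 2258.09) · e^(−0.0103·9/12)
= -1.5624 × 0.99230476 = -1.55
Short position value = −(long value) = $1.55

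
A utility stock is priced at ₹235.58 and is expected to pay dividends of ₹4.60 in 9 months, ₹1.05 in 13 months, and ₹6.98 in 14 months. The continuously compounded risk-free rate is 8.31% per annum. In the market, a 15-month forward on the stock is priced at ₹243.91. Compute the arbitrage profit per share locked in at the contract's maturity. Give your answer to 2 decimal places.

PV(dividends) I = 4.60·e^(−0.0831·9/12) + 1.05·e^(−0.0831·13/12) + 6.98·e^(−0.0831·14/12) = 11.6167
Fair forward F* = (S − I)·e^(rT) = (235.58 − 11.6167)·e^0.103875 = 223.9633 × 1.109462 = 248.4788
Market ₹243.91 < fair 248.4788: forward underpriced → reverse cash-and-carry (short the stock, invest proceeds at r, pay the dividends, go long the forward).
Profit at T = |F_mkt − F*| = |243.91 − 248.4788| = ₹4.57 per share

₹4.57 per share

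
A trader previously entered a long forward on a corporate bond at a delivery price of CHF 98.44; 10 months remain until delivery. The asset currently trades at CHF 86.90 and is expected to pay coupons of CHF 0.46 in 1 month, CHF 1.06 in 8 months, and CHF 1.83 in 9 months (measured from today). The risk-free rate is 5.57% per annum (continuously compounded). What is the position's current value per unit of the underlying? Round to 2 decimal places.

PV(remaining coupons) I = 0.46·e^(−0.0557·1/12) + 1.06·e^(−0.0557·8/12) + 1.83·e^(−0.0557·9/12) = 3.2344
Current forward F = (S − I)·e^(rT) = (86.90 − 3.2344)·e^(0.0557·10/12) = 83.6656 × 1.047511 = 87.6406
Value (long) = (F − K)·e^(−rT) = (87.6406 − 98.44) × 0.954644 = -10.3096
Value = -CHF 10.31

-CHF 10.31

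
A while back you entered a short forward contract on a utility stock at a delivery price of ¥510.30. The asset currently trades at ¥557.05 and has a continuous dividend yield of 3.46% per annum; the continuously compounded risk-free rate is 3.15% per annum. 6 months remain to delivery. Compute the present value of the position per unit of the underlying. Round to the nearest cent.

-¥45.17

Current fair forward for the remaining 6 months: F = S·e^((r − q)·T), (r − q) = 0.0315 − 0.0346 = -0.0031
F = 557.05 · e^(-0.0031 × 6/12) = 557.05 × 0.998451 = 556.1871
Value of long forward = (F − K)·e^(−rT) = (556.1871 − 510.30) · e^(−0.0315·6/12)
= 45.8871 × 0.984373 = 45.17
Short position value = −(long value) = -¥45.17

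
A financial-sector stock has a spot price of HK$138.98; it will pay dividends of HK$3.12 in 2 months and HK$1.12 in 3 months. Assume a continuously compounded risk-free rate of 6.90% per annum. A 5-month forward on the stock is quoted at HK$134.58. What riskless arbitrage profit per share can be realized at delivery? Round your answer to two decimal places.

PV(dividends) I = 3.12·e^(−0.0690·2/12) + 1.12·e^(−0.0690·3/12) = 4.1852
Fair forward F* = (S − I)·e^(rT) = (138.98 − 4.1852)·e^0.028750 = 134.7948 × 1.029167 = 138.7264
Market HK$134.58 < fair 138.7264: forward underpriced → reverse cash-and-carry (short the stock, invest proceeds at r, pay the dividends, go long the forward).
Profit at T = |F_mkt − F*| = |134.58 − 138.7264| = HK$4.15 per share

HK$4.15 per share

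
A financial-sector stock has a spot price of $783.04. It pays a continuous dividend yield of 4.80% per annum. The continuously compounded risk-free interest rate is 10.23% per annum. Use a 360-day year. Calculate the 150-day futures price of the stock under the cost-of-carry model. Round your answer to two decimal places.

F = S·e^((r − q)T) = 783.04 · e^((0.1023 − 0.0480) × 150/360)
= 783.04 · e^0.022625 = 783.04 × 1.022883
F = $800.96

$800.96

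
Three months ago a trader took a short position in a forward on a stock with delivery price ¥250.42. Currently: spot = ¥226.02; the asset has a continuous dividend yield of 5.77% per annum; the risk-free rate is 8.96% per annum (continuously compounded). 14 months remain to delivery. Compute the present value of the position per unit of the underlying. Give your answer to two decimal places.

Current fair forward for the remaining 14 months: F = S·e^((r − q)·T), (r − q) = 0.0896 − 0.0577 = 0.0319
F = 226.02 · e^(0.0319 × 14/12) = 226.02 × 1.037918 = 234.5902
Value of long forward = (F − K)·e^(−rT) = (234.5902 − 250.42) · e^(−0.0896·14/12)
= -15.8298 × 0.900745 = -14.26
Short position value = −(long value) = ¥14.26

¥14.26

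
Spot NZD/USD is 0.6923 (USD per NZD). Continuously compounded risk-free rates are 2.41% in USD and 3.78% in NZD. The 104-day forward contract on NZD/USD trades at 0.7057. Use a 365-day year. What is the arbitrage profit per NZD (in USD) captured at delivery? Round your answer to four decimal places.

0.0161 per NZD (in USD)

Fair forward: F* = S·e^(carry·T), with carry = (r_USD − r_NZD) = 0.0241 − 0.0378 = -0.0137
F* = 0.6923 · e^(-0.0137 × 104/365) = 0.6923 · e^-0.003904 = 0.6923 × 0.996104 = 0.6896
Market 0.7057 > fair 0.6896: forward overpriced → cash-and-carry (buy spot, short the forward).
At maturity, profit = |F_mkt − F*| = |0.7057 − 0.6896| = 0.0161 per NZD (in USD)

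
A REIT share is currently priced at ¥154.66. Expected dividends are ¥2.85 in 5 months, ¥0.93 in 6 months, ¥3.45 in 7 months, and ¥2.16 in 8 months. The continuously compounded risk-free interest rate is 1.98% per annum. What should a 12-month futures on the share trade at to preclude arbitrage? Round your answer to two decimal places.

¥148.28

PV(dividends) I = 2.85·e^(−0.0198·5/12) + 0.93·e^(−0.0198·6/12) + 3.45·e^(−0.0198·7/12) + 2.16·e^(−0.0198·8/12)
I = 2.8266 + 0.9208 + 3.4104 + 2.1317 = 9.2895
F = (S − I)·e^(rT) = (154.66 − 9.2895) · e^(0.0198·12/12)
= 145.3705 · e^0.019800 = 145.3705 × 1.019997 = ¥148.28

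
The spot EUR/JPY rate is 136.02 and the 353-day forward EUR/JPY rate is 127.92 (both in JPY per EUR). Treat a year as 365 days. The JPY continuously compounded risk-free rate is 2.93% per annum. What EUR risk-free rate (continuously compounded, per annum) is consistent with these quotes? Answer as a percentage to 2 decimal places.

F = S·e^((r_JPY − r_EUR)T) ⇒ r_EUR = r_JPY − ln(F/S)/T
ln(127.92/136.02) = -0.061397; /(353/365) = -0.063484
r_EUR = 0.0293 + 0.063484 = 0.092784
r_EUR = 9.28%

9.28%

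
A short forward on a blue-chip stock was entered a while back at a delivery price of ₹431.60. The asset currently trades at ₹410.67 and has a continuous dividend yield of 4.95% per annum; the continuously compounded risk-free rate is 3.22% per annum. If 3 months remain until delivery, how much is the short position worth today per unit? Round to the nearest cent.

Current fair forward for the remaining 3 months: F = S·e^((r − q)·T), (r − q) = 0.0322 − 0.0495 = -0.0173
F = 410.67 · e^(-0.0173 × 3/12) = 410.67 × 0.995684 = 408.8975
Value of long forward = (F − K)·e^(−rT) = (408.8975 − 431.60) · e^(−0.0322·3/12)
= -22.7025 × 0.991982 = -22.52
Short position value = −(long value) = ₹22.52

₹22.52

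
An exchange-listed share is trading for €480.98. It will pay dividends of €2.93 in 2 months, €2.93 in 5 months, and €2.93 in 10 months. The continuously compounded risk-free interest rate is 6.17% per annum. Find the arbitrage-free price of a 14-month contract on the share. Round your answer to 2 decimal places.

€507.70

PV(dividends) I = 2.93·e^(−0.0617·2/12) + 2.93·e^(−0.0617·5/12) + 2.93·e^(−0.0617·10/12)
I = 2.9000 + 2.8556 + 2.7832 = 8.5388
F = (S − I)·e^(rT) = (480.98 − 8.5388) · e^(0.0617·14/12)
= 472.4412 · e^0.071983 = 472.4412 × 1.074637 = €507.70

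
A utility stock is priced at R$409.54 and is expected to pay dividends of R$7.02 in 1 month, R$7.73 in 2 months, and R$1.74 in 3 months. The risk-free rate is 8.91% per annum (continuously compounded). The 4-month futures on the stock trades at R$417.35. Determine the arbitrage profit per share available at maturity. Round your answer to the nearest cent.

PV(dividends) I = 7.02·e^(−0.0891·1/12) + 7.73·e^(−0.0891·2/12) + 1.74·e^(−0.0891·3/12) = 16.2858
Fair futures F* = (S − I)·e^(rT) = (409.54 − 16.2858)·e^0.029700 = 393.2542 × 1.030145 = 405.1088
Market R$417.35 > fair 405.1088: forward overpriced → cash-and-carry (borrow at r, buy the stock and collect the dividends, short the forward).
Profit at T = |F_mkt − F*| = |417.35 − 405.1088| = R$12.24 per share

R$12.24 per share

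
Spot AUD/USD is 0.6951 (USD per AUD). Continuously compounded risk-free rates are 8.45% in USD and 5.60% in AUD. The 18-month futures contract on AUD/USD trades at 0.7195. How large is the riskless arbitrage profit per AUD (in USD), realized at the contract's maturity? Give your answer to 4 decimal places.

0.0060 per AUD (in USD)

Fair futures: F* = S·e^(carry·T), with carry = (r_USD − r_AUD) = 0.0845 − 0.0560 = 0.0285
F* = 0.6951 · e^(0.0285 × 18/12) = 0.6951 · e^0.042750 = 0.6951 × 1.043677 = 0.7255
Market 0.7195 < fair 0.7255: forward underpriced → reverse cash-and-carry (short spot, go long the forward).
At maturity, profit = |F_mkt − F*| = |0.7195 − 0.7255| = 0.0060 per AUD (in USD)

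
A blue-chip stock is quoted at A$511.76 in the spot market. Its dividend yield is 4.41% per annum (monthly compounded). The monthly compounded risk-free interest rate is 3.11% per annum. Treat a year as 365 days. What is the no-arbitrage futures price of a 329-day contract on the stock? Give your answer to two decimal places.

A$505.82

F = S · (1+r/12)^(12T) / (1+q/12)^(12T)
= 511.76 × 1.028392 / 1.040475 = 511.76 × 0.988387
F = A$505.82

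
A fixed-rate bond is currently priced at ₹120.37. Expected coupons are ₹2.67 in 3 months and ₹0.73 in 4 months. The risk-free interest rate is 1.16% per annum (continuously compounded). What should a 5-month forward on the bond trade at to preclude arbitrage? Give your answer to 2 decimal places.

₹117.55

PV(coupons) I = 2.67·e^(−0.0116·3/12) + 0.73·e^(−0.0116·4/12)
I = 2.6623 + 0.7272 = 3.3895
F = (S − I)·e^(rT) = (120.37 − 3.3895) · e^(0.0116·5/12)
= 116.9805 · e^0.004833 = 116.9805 × 1.004845 = ₹117.55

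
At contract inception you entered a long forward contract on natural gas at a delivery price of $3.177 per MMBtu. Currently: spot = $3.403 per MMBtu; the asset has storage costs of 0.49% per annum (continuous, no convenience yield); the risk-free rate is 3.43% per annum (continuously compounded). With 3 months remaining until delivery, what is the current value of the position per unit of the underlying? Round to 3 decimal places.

Current fair forward for the remaining 3 months: F = S·e^((r + u)·T), (r + u) = 0.0343 + 0.0049 = 0.0392
F = 3.403 · e^(0.0392 × 3/12) = 3.403 × 1.009848 = 3.4365
Value of long forward = (F − K)·e^(−rT) = (3.4365 − 3.177) · e^(−0.0343·3/12)
= 0.2595 × 0.991462 = 0.257

$0.257 per MMBtu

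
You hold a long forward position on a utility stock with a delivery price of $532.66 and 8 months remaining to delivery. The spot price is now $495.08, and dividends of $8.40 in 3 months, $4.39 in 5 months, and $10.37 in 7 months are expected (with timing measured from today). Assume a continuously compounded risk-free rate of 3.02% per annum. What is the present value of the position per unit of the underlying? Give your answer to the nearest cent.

-$49.82

PV(remaining dividends) I = 8.40·e^(−0.0302·3/12) + 4.39·e^(−0.0302·5/12) + 10.37·e^(−0.0302·7/12) = 22.8608
Current forward F = (S − I)·e^(rT) = (495.08 − 22.8608)·e^(0.0302·8/12) = 472.2192 × 1.020337 = 481.8227
Value (long) = (F − K)·e^(−rT) = (481.8227 − 532.66) × 0.980068 = -49.8240
Value = -$49.82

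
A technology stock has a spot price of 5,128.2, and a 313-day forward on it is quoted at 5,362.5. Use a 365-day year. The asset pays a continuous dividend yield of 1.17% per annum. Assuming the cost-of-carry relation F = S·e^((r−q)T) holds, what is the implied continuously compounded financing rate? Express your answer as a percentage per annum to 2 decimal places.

From F = S·e^((r−q)T): (r − q) = ln(F/S)/T
ln(5362.5/5128.2) = ln(1.045689) = 0.044676
(r − q) = 0.044676 / (313/365) = 0.052098
r = ln(F/S)/T + q = 0.052098 + 0.0117 = 0.063798
r = 6.38%

6.38%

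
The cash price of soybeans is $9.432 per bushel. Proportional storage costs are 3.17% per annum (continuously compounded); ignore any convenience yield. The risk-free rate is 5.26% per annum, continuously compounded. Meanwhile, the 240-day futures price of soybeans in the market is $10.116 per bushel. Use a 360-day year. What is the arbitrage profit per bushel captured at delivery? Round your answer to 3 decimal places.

$0.139 per bushel

Fair futures: F* = S·e^(carry·T), with carry = (r + u) = 0.0526 + 0.0317 = 0.0843
F* = 9.432 · e^(0.0843 × 240/360) = 9.432 · e^0.056200 = 9.432 × 1.057809 = $9.9773
Market $10.116 > fair $9.9773: forward overpriced → cash-and-carry (buy spot, short the forward).
At maturity, profit = |F_mkt − F*| = |10.116 − 9.9773| = $0.139 per bushel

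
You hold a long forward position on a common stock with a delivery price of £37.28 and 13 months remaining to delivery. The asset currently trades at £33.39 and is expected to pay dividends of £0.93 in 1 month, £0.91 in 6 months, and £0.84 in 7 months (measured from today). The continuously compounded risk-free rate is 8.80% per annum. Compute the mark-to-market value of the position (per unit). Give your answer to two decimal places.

PV(remaining dividends) I = 0.93·e^(−0.0880·1/12) + 0.91·e^(−0.0880·6/12) + 0.84·e^(−0.0880·7/12) = 2.5920
Current forward F = (S − I)·e^(rT) = (33.39 − 2.5920)·e^(0.0880·13/12) = 30.7980 × 1.100025 = 33.8786
Value (long) = (F − K)·e^(−rT) = (33.8786 − 37.28) × 0.909070 = -3.0921
Value = -£3.09

-£3.09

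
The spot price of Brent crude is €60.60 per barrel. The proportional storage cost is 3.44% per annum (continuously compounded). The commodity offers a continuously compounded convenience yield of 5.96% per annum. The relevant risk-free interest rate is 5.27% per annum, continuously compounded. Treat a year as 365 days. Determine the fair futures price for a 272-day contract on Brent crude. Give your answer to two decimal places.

€61.85 per barrel

Net carry = r + u − y = 0.0527 + 0.0344 − 0.0596 = 0.0275
F = S·e^((r+u−y)T) = 60.60 · e^(0.0275 × 272/365) = 60.60 · e^0.020493
= 60.60 × 1.020704 = €61.85 per barrel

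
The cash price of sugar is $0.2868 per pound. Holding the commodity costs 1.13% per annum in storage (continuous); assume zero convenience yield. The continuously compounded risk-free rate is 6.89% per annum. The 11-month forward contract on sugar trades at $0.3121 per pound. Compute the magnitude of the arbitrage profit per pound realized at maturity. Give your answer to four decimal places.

Fair forward: F* = S·e^(carry·T), with carry = (r + u) = 0.0689 + 0.0113 = 0.0802
F* = 0.2868 · e^(0.0802 × 11/12) = 0.2868 · e^0.073517 = 0.2868 × 1.076287 = $0.3087
Market $0.3121 > fair $0.3087: forward overpriced → cash-and-carry (buy spot, short the forward).
At maturity, profit = |F_mkt − F*| = |0.3121 − 0.3087| = $0.0034 per pound

$0.0034 per pound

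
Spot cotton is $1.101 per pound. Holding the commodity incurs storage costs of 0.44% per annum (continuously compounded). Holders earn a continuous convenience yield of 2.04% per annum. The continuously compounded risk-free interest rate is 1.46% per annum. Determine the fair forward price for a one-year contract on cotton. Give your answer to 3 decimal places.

Net carry = r + u − y = 0.0146 + 0.0044 − 0.0204 = -0.0014
F = S·e^((r+u−y)T) = 1.101 · e^(-0.0014 × 12/12) = 1.101 · e^-0.001400
= 1.101 × 0.998601 = $1.099 per pound

$1.099 per pound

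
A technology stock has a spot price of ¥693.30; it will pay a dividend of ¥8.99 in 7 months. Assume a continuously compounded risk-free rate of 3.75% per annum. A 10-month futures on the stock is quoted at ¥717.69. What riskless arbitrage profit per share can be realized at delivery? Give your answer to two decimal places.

¥11.46 per share

PV(dividends) I = 8.99·e^(−0.0375·7/12) = 8.7955
Fair futures F* = (S − I)·e^(rT) = (693.30 − 8.7955)·e^0.031250 = 684.5045 × 1.031743 = 706.2327
Market ¥717.69 > fair 706.2327: forward overpriced → cash-and-carry (borrow at r, buy the stock and collect the dividends, short the forward).
Profit at T = |F_mkt − F*| = |717.69 − 706.2327| = ¥11.46 per share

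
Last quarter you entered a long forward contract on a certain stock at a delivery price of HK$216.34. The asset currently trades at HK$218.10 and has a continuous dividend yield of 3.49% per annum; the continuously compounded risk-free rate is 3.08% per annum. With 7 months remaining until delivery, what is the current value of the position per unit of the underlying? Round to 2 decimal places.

HK$1.22

Current fair forward for the remaining 7 months: F = S·e^((r − q)·T), (r − q) = 0.0308 − 0.0349 = -0.0041
F = 218.10 · e^(-0.0041 × 7/12) = 218.10 × 0.997611 = 217.5790
Value of long forward = (F − K)·e^(−rT) = (217.5790 − 216.34) · e^(−0.0308·7/12)
= 1.2390 × 0.982194 = 1.22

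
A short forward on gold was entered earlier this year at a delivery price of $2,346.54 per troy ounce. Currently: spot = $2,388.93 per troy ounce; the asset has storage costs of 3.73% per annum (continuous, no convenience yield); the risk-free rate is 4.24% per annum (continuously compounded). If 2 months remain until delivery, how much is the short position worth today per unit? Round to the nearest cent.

Current fair forward for the remaining 2 months: F = S·e^((r + u)·T), (r + u) = 0.0424 + 0.0373 = 0.0797
F = 2388.93 · e^(0.0797 × 2/12) = 2388.93 × 1.01337195 = 2420.8747
Value of long forward = (F − K)·e^(−rT) = (2420.8747 − 2346.54) · e^(−0.0424·2/12)
= 74.3347 × 0.99295824 = 73.81
Short position value = −(long value) = -$73.81

-$73.81 per troy ounce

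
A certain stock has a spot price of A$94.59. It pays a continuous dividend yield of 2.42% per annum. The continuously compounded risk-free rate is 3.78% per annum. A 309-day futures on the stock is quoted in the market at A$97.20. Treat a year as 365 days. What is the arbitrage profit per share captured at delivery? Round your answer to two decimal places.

Fair futures: F* = S·e^(carry·T), with carry = (r − q) = 0.0378 − 0.0242 = 0.0136
F* = 94.59 · e^(0.0136 × 309/365) = 94.59 · e^0.011513 = 94.59 × 1.011580 = A$95.6854
Market A$97.20 > fair A$95.6854: forward overpriced → cash-and-carry (buy spot, short the forward).
At maturity, profit = |F_mkt − F*| = |97.20 − 95.6854| = A$1.51 per share

A$1.51 per share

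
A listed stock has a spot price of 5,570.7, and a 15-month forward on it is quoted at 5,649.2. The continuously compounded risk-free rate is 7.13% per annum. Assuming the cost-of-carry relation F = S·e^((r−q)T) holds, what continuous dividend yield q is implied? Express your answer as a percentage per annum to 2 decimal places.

From F = S·e^((r−q)T): (r − q) = ln(F/S)/T
ln(5649.2/5570.7) = ln(1.014092) = 0.013994
(r − q) = 0.013994 / (15/12) = 0.011195
q = r − ln(F/S)/T = 0.0713 − 0.011195 = 0.060105
q = 6.01%

6.01%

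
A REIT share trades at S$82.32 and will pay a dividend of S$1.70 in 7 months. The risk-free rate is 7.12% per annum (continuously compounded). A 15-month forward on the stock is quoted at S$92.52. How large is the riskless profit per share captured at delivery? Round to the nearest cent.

PV(dividends) I = 1.70·e^(−0.0712·7/12) = 1.6308
Fair forward F* = (S − I)·e^(rT) = (82.32 − 1.6308)·e^0.089000 = 80.6892 × 1.093081 = 88.1998
Market S$92.52 > fair 88.1998: forward overpriced → cash-and-carry (borrow at r, buy the stock and collect the dividends, short the forward).
Profit at T = |F_mkt − F*| = |92.52 − 88.1998| = S$4.32 per share

S$4.32 per share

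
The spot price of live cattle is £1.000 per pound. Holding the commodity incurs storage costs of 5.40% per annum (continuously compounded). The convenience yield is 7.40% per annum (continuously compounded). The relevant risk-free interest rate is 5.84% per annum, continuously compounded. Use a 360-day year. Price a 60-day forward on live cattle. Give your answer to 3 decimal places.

£1.006 per pound

Net carry = r + u − y = 0.0584 + 0.0540 − 0.0740 = 0.0384
F = S·e^((r+u−y)T) = 1.000 · e^(0.0384 × 60/360) = 1.000 · e^0.006400
= 1.000 × 1.006421 = £1.006 per pound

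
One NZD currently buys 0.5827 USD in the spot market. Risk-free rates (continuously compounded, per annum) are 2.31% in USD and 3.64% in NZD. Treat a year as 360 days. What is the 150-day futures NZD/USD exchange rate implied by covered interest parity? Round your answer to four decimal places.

F = S·e^((r_USD − r_NZD)T) = 0.5827 · e^((0.0231 − 0.0364) × 150/360)
= 0.5827 · e^-0.005542 = 0.5827 × 0.994473
F = 0.5795 USD per NZD

0.5795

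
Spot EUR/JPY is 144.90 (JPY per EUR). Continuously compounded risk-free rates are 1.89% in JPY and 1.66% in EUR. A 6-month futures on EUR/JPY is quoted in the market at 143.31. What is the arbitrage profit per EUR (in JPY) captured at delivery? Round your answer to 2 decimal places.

1.76 per EUR (in JPY)

Fair futures: F* = S·e^(carry·T), with carry = (r_JPY − r_EUR) = 0.0189 − 0.0166 = 0.0023
F* = 144.90 · e^(0.0023 × 6/12) = 144.90 · e^0.001150 = 144.90 × 1.001151 = 145.0668
Market 143.31 < fair 145.0668: forward underpriced → reverse cash-and-carry (short spot, go long the forward).
At maturity, profit = |F_mkt − F*| = |143.31 − 145.0668| = 1.76 per EUR (in JPY)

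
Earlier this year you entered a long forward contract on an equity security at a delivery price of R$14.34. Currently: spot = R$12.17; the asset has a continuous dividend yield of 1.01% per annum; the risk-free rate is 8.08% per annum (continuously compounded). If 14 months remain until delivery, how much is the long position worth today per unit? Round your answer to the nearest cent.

-R$1.02

Current fair forward for the remaining 14 months: F = S·e^((r − q)·T), (r − q) = 0.0808 − 0.0101 = 0.0707
F = 12.17 · e^(0.0707 × 14/12) = 12.17 × 1.085981 = 13.2164
Value of long forward = (F − K)·e^(−rT) = (13.2164 − 14.34) · e^(−0.0808·14/12)
= -1.1236 × 0.910040 = -1.02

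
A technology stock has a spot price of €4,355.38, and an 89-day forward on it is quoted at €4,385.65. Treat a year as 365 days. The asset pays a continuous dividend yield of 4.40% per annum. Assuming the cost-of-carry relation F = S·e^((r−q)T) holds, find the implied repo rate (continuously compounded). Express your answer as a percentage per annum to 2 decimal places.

7.24%

From F = S·e^((r−q)T): (r − q) = ln(F/S)/T
ln(4385.65/4355.38) = ln(1.006950) = 0.006926
(r − q) = 0.006926 / (89/365) = 0.028404
r = ln(F/S)/T + q = 0.028404 + 0.0440 = 0.072404
r = 7.24%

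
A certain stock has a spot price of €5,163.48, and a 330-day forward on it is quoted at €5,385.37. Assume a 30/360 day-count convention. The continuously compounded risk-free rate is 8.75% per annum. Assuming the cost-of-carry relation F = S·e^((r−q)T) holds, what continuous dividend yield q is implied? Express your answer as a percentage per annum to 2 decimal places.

4.16%

From F = S·e^((r−q)T): (r − q) = ln(F/S)/T
ln(5385.37/5163.48) = ln(1.042973) = 0.042075
(r − q) = 0.042075 / (330/360) = 0.045900
q = r − ln(F/S)/T = 0.0875 − 0.045900 = 0.041600
q = 4.16%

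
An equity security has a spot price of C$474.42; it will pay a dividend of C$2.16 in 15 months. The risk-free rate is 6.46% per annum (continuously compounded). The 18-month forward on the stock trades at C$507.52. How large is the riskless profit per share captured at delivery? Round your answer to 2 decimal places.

PV(dividends) I = 2.16·e^(−0.0646·15/12) = 1.9924
Fair forward F* = (S − I)·e^(rT) = (474.42 − 1.9924)·e^0.096900 = 472.4276 × 1.101750 = 520.4971
Market C$507.52 < fair 520.4971: forward underpriced → reverse cash-and-carry (short the stock, invest proceeds at r, pay the dividends, go long the forward).
Profit at T = |F_mkt − F*| = |507.52 − 520.4971| = C$12.98 per share

C$12.98 per share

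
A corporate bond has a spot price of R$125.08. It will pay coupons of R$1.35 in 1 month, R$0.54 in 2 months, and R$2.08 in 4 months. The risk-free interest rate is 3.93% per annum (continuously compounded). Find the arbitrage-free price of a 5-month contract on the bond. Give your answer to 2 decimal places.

PV(coupons) I = 1.35·e^(−0.0393·1/12) + 0.54·e^(−0.0393·2/12) + 2.08·e^(−0.0393·4/12)
I = 1.3456 + 0.5365 + 2.0529 = 3.9350
F = (S − I)·e^(rT) = (125.08 − 3.9350) · e^(0.0393·5/12)
= 121.1450 · e^0.016375 = 121.1450 × 1.016510 = R$123.15

R$123.15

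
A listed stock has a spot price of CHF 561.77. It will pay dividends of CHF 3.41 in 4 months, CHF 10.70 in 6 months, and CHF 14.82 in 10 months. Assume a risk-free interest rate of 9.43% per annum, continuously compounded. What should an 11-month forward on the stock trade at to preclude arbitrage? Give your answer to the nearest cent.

CHF 582.82

PV(dividends) I = 3.41·e^(−0.0943·4/12) + 10.70·e^(−0.0943·6/12) + 14.82·e^(−0.0943·10/12)
I = 3.3045 + 10.2072 + 13.7000 = 27.2117
F = (S − I)·e^(rT) = (561.77 − 27.2117) · e^(0.0943·11/12)
= 534.5583 · e^0.086442 = 534.5583 × 1.090288 = CHF 582.82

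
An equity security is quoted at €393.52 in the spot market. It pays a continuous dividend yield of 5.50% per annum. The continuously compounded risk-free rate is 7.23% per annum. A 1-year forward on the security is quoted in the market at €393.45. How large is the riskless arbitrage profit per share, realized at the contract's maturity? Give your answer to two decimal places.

Fair forward: F* = S·e^(carry·T), with carry = (r − q) = 0.0723 − 0.0550 = 0.0173
F* = 393.52 · e^(0.0173 × 12/12) = 393.52 · e^0.017300 = 393.52 × 1.017451 = €400.3873
Market €393.45 < fair €400.3873: forward underpriced → reverse cash-and-carry (short spot, go long the forward).
At maturity, profit = |F_mkt − F*| = |393.45 − 400.3873| = €6.94 per share

€6.94 per share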